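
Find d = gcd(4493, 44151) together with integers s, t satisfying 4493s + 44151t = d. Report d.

Euclidean algorithm:
44151 = 9*4493 + 3714
4493 = 1*3714 + 779
3714 = 4*779 + 598
779 = 1*598 + 181
598 = 3*181 + 55
181 = 3*55 + 16
55 = 3*16 + 7
16 = 2*7 + 2
7 = 3*2 + 1
2 = 2*1 + 0
gcd(4493, 44151) = 1.
Express as a combination:
1 = 7 − 3·2
1 = −3·16 + 7·7
1 = 7·55 − 24·16
1 = −24·181 + 79·55
1 = 79·598 − 261·181
1 = −261·779 + 340·598
1 = 340·3714 − 1621·779
1 = −1621·4493 + 1961·3714
1 = 1961·44151 − 19270·4493
So 1 = (1961)·44151 + (-19270)·4493.

1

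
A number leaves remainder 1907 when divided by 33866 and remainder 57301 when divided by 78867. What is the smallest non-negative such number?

2467647997

Write x = 1907 + 33866·k. Then 33866·k ≡ 57301 − 1907 ≡ 55394 (mod 78867).
Need 33866⁻¹ mod 78867. Extended Euclid on (78867, 33866):
78867 = 2*33866 + 11135
33866 = 3*11135 + 461
11135 = 24*461 + 71
461 = 6*71 + 35
71 = 2*35 + 1
35 = 35*1 + 0
Back-substitute:
1 = 71 − 2·35
1 = −2·461 + 13·71
1 = 13·11135 − 314·461
1 = −314·33866 + 955·11135
1 = 955·78867 − 2224·33866
33866⁻¹ ≡ 76643 (mod 78867), so k ≡ 76643·55394 ≡ 72865 (mod 78867).
x = 1907 + 33866·72865 = 2467647997.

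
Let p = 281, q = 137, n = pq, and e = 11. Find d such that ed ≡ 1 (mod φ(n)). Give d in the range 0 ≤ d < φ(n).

φ(n) = (p−1)(q−1) = 280·136 = 38080.
Need d with 11·d ≡ 1 (mod 38080). Apply the extended Euclidean algorithm:
38080 = 3461*11 + 9
11 = 1*9 + 2
9 = 4*2 + 1
2 = 2*1 + 0
Back-substitute:
1 = 9 − 4·2
1 = −4·11 + 5·9
1 = 5·38080 − 17309·11
So 11·(-17309) ≡ 1 (mod 38080), hence d ≡ -17309 ≡ 20771 (mod 38080).

20771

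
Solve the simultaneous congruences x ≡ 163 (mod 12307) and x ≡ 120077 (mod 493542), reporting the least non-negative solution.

1214233397

Write x = 163 + 12307·k. Then 12307·k ≡ 120077 − 163 ≡ 119914 (mod 493542).
Need 12307⁻¹ mod 493542. Extended Euclid on (493542, 12307):
493542 = 40·12307 + 1262
12307 = 9·1262 + 949
1262 = 1·949 + 313
949 = 3·313 + 10
313 = 31·10 + 3
10 = 3·3 + 1
3 = 3·1 + 0
Back-substitute:
1 = 10 − 3·3
1 = −3·313 + 94·10
1 = 94·949 − 285·313
1 = −285·1262 + 379·949
1 = 379·12307 − 3696·1262
1 = −3696·493542 + 148219·12307
12307⁻¹ ≡ 148219 (mod 493542), so k ≡ 148219·119914 ≡ 98662 (mod 493542).
x = 163 + 12307·98662 = 1214233397.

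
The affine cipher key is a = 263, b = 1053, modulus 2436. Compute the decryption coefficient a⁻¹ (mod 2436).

gcd(2436, 263) by repeated division:
2436 = 9*263 + 69
263 = 3*69 + 56
69 = 1*56 + 13
56 = 4*13 + 4
13 = 3*4 + 1
4 = 4*1 + 0
gcd = 1, so the inverse exists. Back-substitute:
1 = 13 − 3·4
1 = −3·56 + 13·13
1 = 13·69 − 16·56
1 = −16·263 + 61·69
1 = 61·2436 − 565·263
So 263·(-565) ≡ 1 (mod 2436), and -565 ≡ 1871 (mod 2436).

1871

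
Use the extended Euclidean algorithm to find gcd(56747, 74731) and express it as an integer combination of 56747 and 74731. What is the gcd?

1

Apply Euclid's algorithm to 74731 and 56747:
74731 = 1×56747 + 17984
56747 = 3×17984 + 2795
17984 = 6×2795 + 1214
2795 = 2×1214 + 367
1214 = 3×367 + 113
367 = 3×113 + 28
113 = 4×28 + 1
28 = 28×1 + 0
gcd(56747, 74731) = 1.
Working backward:
1 = 113 − 4·28
1 = −4·367 + 13·113
1 = 13·1214 − 43·367
1 = −43·2795 + 99·1214
1 = 99·17984 − 637·2795
1 = −637·56747 + 2010·17984
1 = 2010·74731 − 2647·56747
So 1 = (2010)·74731 + (-2647)·56747.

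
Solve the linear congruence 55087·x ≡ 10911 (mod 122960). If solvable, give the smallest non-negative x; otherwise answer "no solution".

62113

First find gcd(55087, 122960):
122960 = 2·55087 + 12786
55087 = 4·12786 + 3943
12786 = 3·3943 + 957
3943 = 4·957 + 115
957 = 8·115 + 37
115 = 3·37 + 4
37 = 9·4 + 1
4 = 4·1 + 0
gcd = 1, so a unique solution mod 122960 exists.
Back-substitute for the Bézout coefficients:
1 = 37 − 9·4
1 = −9·115 + 28·37
1 = 28·957 − 233·115
1 = −233·3943 + 960·957
1 = 960·12786 − 3113·3943
1 = −3113·55087 + 13412·12786
1 = 13412·122960 − 29937·55087
So 55087·(-29937) ≡ 1 (mod 122960), giving 55087⁻¹ ≡ 93023.
x ≡ 55087⁻¹·10911 ≡ 93023·10911 ≡ 62113 (mod 122960).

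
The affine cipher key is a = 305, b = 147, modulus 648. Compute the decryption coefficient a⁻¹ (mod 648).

17

gcd(648, 305) by repeated division:
648 = 2·305 + 38
305 = 8·38 + 1
38 = 38·1 + 0
gcd = 1, so the inverse exists. Back-substitute:
1 = 305 − 8·38
1 = −8·648 + 17·305
So 305·17 ≡ 1 (mod 648).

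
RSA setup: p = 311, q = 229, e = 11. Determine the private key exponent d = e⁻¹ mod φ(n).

φ(n) = (p−1)(q−1) = 310·228 = 70680.
Need d with 11·d ≡ 1 (mod 70680). Apply the extended Euclidean algorithm:
70680 = 6425·11 + 5
11 = 2·5 + 1
5 = 5·1 + 0
Back-substitute:
1 = 11 − 2·5
1 = −2·70680 + 12851·11
So 11·12851 ≡ 1 (mod 70680), hence d = 12851.

12851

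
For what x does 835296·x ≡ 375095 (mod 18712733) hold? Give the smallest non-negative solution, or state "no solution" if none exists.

12820625

First find gcd(835296, 18712733):
18712733 = 22×835296 + 336221
835296 = 2×336221 + 162854
336221 = 2×162854 + 10513
162854 = 15×10513 + 5159
10513 = 2×5159 + 195
5159 = 26×195 + 89
195 = 2×89 + 17
89 = 5×17 + 4
17 = 4×4 + 1
4 = 4×1 + 0
gcd = 1, so a unique solution mod 18712733 exists.
Back-substitute for the Bézout coefficients:
1 = 17 − 4·4
1 = −4·89 + 21·17
1 = 21·195 − 46·89
1 = −46·5159 + 1217·195
1 = 1217·10513 − 2480·5159
1 = −2480·162854 + 38417·10513
1 = 38417·336221 − 79314·162854
1 = −79314·835296 + 197045·336221
1 = 197045·18712733 − 4414304·835296
So 835296·(-4414304) ≡ 1 (mod 18712733), giving 835296⁻¹ ≡ 14298429.
x ≡ 835296⁻¹·375095 ≡ 14298429·375095 ≡ 12820625 (mod 18712733).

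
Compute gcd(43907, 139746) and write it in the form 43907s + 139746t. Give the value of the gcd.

Apply Euclid's algorithm to 139746 and 43907:
139746 = 3*43907 + 8025
43907 = 5*8025 + 3782
8025 = 2*3782 + 461
3782 = 8*461 + 94
461 = 4*94 + 85
94 = 1*85 + 9
85 = 9*9 + 4
9 = 2*4 + 1
4 = 4*1 + 0
gcd(43907, 139746) = 1.
Express as a combination:
1 = 9 − 2·4
1 = −2·85 + 19·9
1 = 19·94 − 21·85
1 = −21·461 + 103·94
1 = 103·3782 − 845·461
1 = −845·8025 + 1793·3782
1 = 1793·43907 − 9810·8025
1 = −9810·139746 + 31223·43907
So 1 = (-9810)·139746 + (31223)·43907.

1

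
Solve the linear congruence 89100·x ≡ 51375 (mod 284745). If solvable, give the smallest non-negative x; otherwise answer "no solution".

First find gcd(89100, 284745):
284745 = 3*89100 + 17445
89100 = 5*17445 + 1875
17445 = 9*1875 + 570
1875 = 3*570 + 165
570 = 3*165 + 75
165 = 2*75 + 15
75 = 5*15 + 0
gcd = 15 and 15 | 51375, so solutions exist. Divide through by 15: 5940x ≡ 3425 (mod 18983).
Now find 5940⁻¹ mod 18983:
18983 = 3*5940 + 1163
5940 = 5*1163 + 125
1163 = 9*125 + 38
125 = 3*38 + 11
38 = 3*11 + 5
11 = 2*5 + 1
5 = 5*1 + 0
Back-substitute:
1 = 11 − 2·5
1 = −2·38 + 7·11
1 = 7·125 − 23·38
1 = −23·1163 + 214·125
1 = 214·5940 − 1093·1163
1 = −1093·18983 + 3493·5940
So 5940⁻¹ ≡ 3493 (mod 18983).
Then x ≡ 3493·3425 ≡ 4235 (mod 18983); the smallest non-negative solution is x = 4235.

4235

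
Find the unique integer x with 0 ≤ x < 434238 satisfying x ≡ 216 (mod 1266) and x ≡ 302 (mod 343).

Write x = 216 + 1266·k. Then 1266·k ≡ 302 − 216 ≡ 86 (mod 343).
Need 1266⁻¹ mod 343. Extended Euclid on (343, 237):
343 = 1·237 + 106
237 = 2·106 + 25
106 = 4·25 + 6
25 = 4·6 + 1
6 = 6·1 + 0
Back-substitute:
1 = 25 − 4·6
1 = −4·106 + 17·25
1 = 17·237 − 38·106
1 = −38·343 + 55·237
1266⁻¹ ≡ 55 (mod 343), so k ≡ 55·86 ≡ 271 (mod 343).
x = 216 + 1266·271 = 343302.

343302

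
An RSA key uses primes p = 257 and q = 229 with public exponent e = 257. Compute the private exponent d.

14081

φ(n) = (p−1)(q−1) = 256·228 = 58368.
Need d with 257·d ≡ 1 (mod 58368). Apply the extended Euclidean algorithm:
58368 = 227·257 + 29
257 = 8·29 + 25
29 = 1·25 + 4
25 = 6·4 + 1
4 = 4·1 + 0
Back-substitute:
1 = 25 − 6·4
1 = −6·29 + 7·25
1 = 7·257 − 62·29
1 = −62·58368 + 14081·257
So 257·14081 ≡ 1 (mod 58368), hence d = 14081.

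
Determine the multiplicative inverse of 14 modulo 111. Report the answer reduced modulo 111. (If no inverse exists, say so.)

8

Extended Euclidean algorithm:
111 = 7·14 + 13
14 = 1·13 + 1
13 = 13·1 + 0
Since gcd(14, 111) = 1, back-substitute to write 1 as a combination:
1 = 14 − 13
1 = −111 + 8·14
So 14·8 ≡ 1 (mod 111).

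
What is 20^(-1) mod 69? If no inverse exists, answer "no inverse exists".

38

Apply the Euclidean algorithm to 69 and 20:
69 = 3·20 + 9
20 = 2·9 + 2
9 = 4·2 + 1
2 = 2·1 + 0
The gcd is 1. Working backward:
1 = 9 − 4·2
1 = −4·20 + 9·9
1 = 9·69 − 31·20
Hence 20⁻¹ ≡ -31 ≡ 38 (mod 69).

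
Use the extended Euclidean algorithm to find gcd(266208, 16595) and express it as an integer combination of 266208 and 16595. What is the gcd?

1

Apply Euclid's algorithm to 266208 and 16595:
266208 = 16·16595 + 688
16595 = 24·688 + 83
688 = 8·83 + 24
83 = 3·24 + 11
24 = 2·11 + 2
11 = 5·2 + 1
2 = 2·1 + 0
gcd(266208, 16595) = 1.
Back-substituting:
1 = 11 − 5·2
1 = −5·24 + 11·11
1 = 11·83 − 38·24
1 = −38·688 + 315·83
1 = 315·16595 − 7598·688
1 = −7598·266208 + 121883·16595
So 1 = (-7598)·266208 + (121883)·16595.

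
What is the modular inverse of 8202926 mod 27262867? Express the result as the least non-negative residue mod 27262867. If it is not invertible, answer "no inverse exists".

Run Euclid on (27262867, 8202926):
27262867 = 3·8202926 + 2654089
8202926 = 3·2654089 + 240659
2654089 = 11·240659 + 6840
240659 = 35·6840 + 1259
6840 = 5·1259 + 545
1259 = 2·545 + 169
545 = 3·169 + 38
169 = 4·38 + 17
38 = 2·17 + 4
17 = 4·4 + 1
4 = 4·1 + 0
gcd = 1, so the inverse exists. Back-substitute:
1 = 17 − 4·4
1 = −4·38 + 9·17
1 = 9·169 − 40·38
1 = −40·545 + 129·169
1 = 129·1259 − 298·545
1 = −298·6840 + 1619·1259
1 = 1619·240659 − 56963·6840
1 = −56963·2654089 + 628212·240659
1 = 628212·8202926 − 1941599·2654089
1 = −1941599·27262867 + 6453009·8202926
So 8202926·6453009 ≡ 1 (mod 27262867).

6453009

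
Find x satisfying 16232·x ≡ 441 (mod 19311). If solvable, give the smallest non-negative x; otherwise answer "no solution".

4779

First find gcd(16232, 19311):
19311 = 1*16232 + 3079
16232 = 5*3079 + 837
3079 = 3*837 + 568
837 = 1*568 + 269
568 = 2*269 + 30
269 = 8*30 + 29
30 = 1*29 + 1
29 = 29*1 + 0
gcd = 1, so a unique solution mod 19311 exists.
Back-substitute for the Bézout coefficients:
1 = 30 − 29
1 = −269 + 9·30
1 = 9·568 − 19·269
1 = −19·837 + 28·568
1 = 28·3079 − 103·837
1 = −103·16232 + 543·3079
1 = 543·19311 − 646·16232
So 16232·(-646) ≡ 1 (mod 19311), giving 16232⁻¹ ≡ 18665.
x ≡ 16232⁻¹·441 ≡ 18665·441 ≡ 4779 (mod 19311).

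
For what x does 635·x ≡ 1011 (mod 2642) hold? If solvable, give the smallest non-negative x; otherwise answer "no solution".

1903

First find gcd(635, 2642):
2642 = 4·635 + 102
635 = 6·102 + 23
102 = 4·23 + 10
23 = 2·10 + 3
10 = 3·3 + 1
3 = 3·1 + 0
gcd = 1, so a unique solution mod 2642 exists.
Back-substitute for the Bézout coefficients:
1 = 10 − 3·3
1 = −3·23 + 7·10
1 = 7·102 − 31·23
1 = −31·635 + 193·102
1 = 193·2642 − 803·635
So 635·(-803) ≡ 1 (mod 2642), giving 635⁻¹ ≡ 1839.
x ≡ 635⁻¹·1011 ≡ 1839·1011 ≡ 1903 (mod 2642).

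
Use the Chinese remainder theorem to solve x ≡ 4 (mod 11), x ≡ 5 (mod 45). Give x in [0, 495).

455

Write x = 4 + 11·k. Then 11·k ≡ 5 − 4 ≡ 1 (mod 45).
Need 11⁻¹ mod 45. Extended Euclid on (45, 11):
45 = 4×11 + 1
11 = 11×1 + 0
Back-substitute:
1 = 45 − 4·11
11⁻¹ ≡ 41 (mod 45), so k ≡ 41·1 ≡ 41 (mod 45).
x = 4 + 11·41 = 455.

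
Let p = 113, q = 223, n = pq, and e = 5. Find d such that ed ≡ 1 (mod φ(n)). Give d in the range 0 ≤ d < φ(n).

φ(n) = (p−1)(q−1) = 112·222 = 24864.
Need d with 5·d ≡ 1 (mod 24864). Apply the extended Euclidean algorithm:
24864 = 4972·5 + 4
5 = 1·4 + 1
4 = 4·1 + 0
Back-substitute:
1 = 5 − 4
1 = −24864 + 4973·5
So 5·4973 ≡ 1 (mod 24864), hence d = 4973.

4973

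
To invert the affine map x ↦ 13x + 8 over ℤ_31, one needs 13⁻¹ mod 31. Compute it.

Extended Euclidean algorithm:
31 = 2×13 + 5
13 = 2×5 + 3
5 = 1×3 + 2
3 = 1×2 + 1
2 = 2×1 + 0
gcd = 1, so the inverse exists. Back-substitute:
1 = 3 − 2
1 = −5 + 2·3
1 = 2·13 − 5·5
1 = −5·31 + 12·13
So 13·12 ≡ 1 (mod 31).

12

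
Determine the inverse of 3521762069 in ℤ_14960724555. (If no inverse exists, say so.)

Euclidean algorithm on 14960724555, 3521762069:
14960724555 = 4·3521762069 + 873676279
3521762069 = 4·873676279 + 27056953
873676279 = 32·27056953 + 7853783
27056953 = 3·7853783 + 3495604
7853783 = 2·3495604 + 862575
3495604 = 4·862575 + 45304
862575 = 19·45304 + 1799
45304 = 25·1799 + 329
1799 = 5·329 + 154
329 = 2·154 + 21
154 = 7·21 + 7
21 = 3·7 + 0
Since gcd = 7 > 1, 3521762069 is not a unit mod 14960724555.

no inverse exists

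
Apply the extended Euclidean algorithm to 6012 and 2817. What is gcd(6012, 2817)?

9

Repeated division:
6012 = 2*2817 + 378
2817 = 7*378 + 171
378 = 2*171 + 36
171 = 4*36 + 27
36 = 1*27 + 9
27 = 3*9 + 0
gcd(6012, 2817) = 9.
Express as a combination:
9 = 36 − 27
9 = −171 + 5·36
9 = 5·378 − 11·171
9 = −11·2817 + 82·378
9 = 82·6012 − 175·2817
So 9 = (82)·6012 + (-175)·2817.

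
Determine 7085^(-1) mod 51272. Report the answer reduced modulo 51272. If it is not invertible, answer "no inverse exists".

Compute gcd(7085, 51272):
51272 = 7*7085 + 1677
7085 = 4*1677 + 377
1677 = 4*377 + 169
377 = 2*169 + 39
169 = 4*39 + 13
39 = 3*13 + 0
Since gcd = 13 > 1, 7085 is not a unit mod 51272.

no inverse exists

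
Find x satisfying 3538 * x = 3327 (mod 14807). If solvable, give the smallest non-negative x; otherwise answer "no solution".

First find gcd(3538, 14807):
14807 = 4*3538 + 655
3538 = 5*655 + 263
655 = 2*263 + 129
263 = 2*129 + 5
129 = 25*5 + 4
5 = 1*4 + 1
4 = 4*1 + 0
gcd = 1, so a unique solution mod 14807 exists.
Back-substitute for the Bézout coefficients:
1 = 5 − 4
1 = −129 + 26·5
1 = 26·263 − 53·129
1 = −53·655 + 132·263
1 = 132·3538 − 713·655
1 = −713·14807 + 2984·3538
So 3538·(2984) ≡ 1 (mod 14807), giving 3538⁻¹ ≡ 2984.
x ≡ 3538⁻¹·3327 ≡ 2984·3327 ≡ 7078 (mod 14807).

7078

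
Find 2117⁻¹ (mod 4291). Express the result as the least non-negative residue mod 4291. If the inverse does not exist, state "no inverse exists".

Run Euclid on (4291, 2117):
4291 = 2×2117 + 57
2117 = 37×57 + 8
57 = 7×8 + 1
8 = 8×1 + 0
The gcd is 1. Working backward:
1 = 57 − 7·8
1 = −7·2117 + 260·57
1 = 260·4291 − 527·2117
Hence 2117⁻¹ ≡ -527 ≡ 3764 (mod 4291).

3764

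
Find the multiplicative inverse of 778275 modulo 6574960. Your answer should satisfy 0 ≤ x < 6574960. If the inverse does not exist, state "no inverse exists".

Euclidean algorithm on 6574960, 778275:
6574960 = 8·778275 + 348760
778275 = 2·348760 + 80755
348760 = 4·80755 + 25740
80755 = 3·25740 + 3535
25740 = 7·3535 + 995
3535 = 3·995 + 550
995 = 1·550 + 445
550 = 1·445 + 105
445 = 4·105 + 25
105 = 4·25 + 5
25 = 5·5 + 0
Since gcd = 5 > 1, 778275 is not a unit mod 6574960.

no inverse exists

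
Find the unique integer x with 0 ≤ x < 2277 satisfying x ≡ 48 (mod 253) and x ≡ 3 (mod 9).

Write x = 48 + 253·k. Then 253·k ≡ 3 − 48 ≡ 0 (mod 9).
Need 253⁻¹ mod 9. Extended Euclid on (9, 1):
9 = 9*1 + 0
253⁻¹ ≡ 1 (mod 9), so k ≡ 1·0 ≡ 0 (mod 9).
x = 48 + 253·0 = 48.

48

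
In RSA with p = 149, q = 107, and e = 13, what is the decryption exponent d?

φ(n) = (p−1)(q−1) = 148·106 = 15688.
Need d with 13·d ≡ 1 (mod 15688). Apply the extended Euclidean algorithm:
15688 = 1206*13 + 10
13 = 1*10 + 3
10 = 3*3 + 1
3 = 3*1 + 0
Back-substitute:
1 = 10 − 3·3
1 = −3·13 + 4·10
1 = 4·15688 − 4827·13
So 13·(-4827) ≡ 1 (mod 15688), hence d ≡ -4827 ≡ 10861 (mod 15688).

10861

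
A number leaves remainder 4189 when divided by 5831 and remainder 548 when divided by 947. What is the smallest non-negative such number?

3345352

Write x = 4189 + 5831·k. Then 5831·k ≡ 548 − 4189 ≡ 147 (mod 947).
Need 5831⁻¹ mod 947. Extended Euclid on (947, 149):
947 = 6·149 + 53
149 = 2·53 + 43
53 = 1·43 + 10
43 = 4·10 + 3
10 = 3·3 + 1
3 = 3·1 + 0
Back-substitute:
1 = 10 − 3·3
1 = −3·43 + 13·10
1 = 13·53 − 16·43
1 = −16·149 + 45·53
1 = 45·947 − 286·149
5831⁻¹ ≡ 661 (mod 947), so k ≡ 661·147 ≡ 573 (mod 947).
x = 4189 + 5831·573 = 3345352.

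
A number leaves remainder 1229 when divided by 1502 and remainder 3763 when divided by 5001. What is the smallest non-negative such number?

5774917

Write x = 1229 + 1502·k. Then 1502·k ≡ 3763 − 1229 ≡ 2534 (mod 5001).
Need 1502⁻¹ mod 5001. Extended Euclid on (5001, 1502):
5001 = 3·1502 + 495
1502 = 3·495 + 17
495 = 29·17 + 2
17 = 8·2 + 1
2 = 2·1 + 0
Back-substitute:
1 = 17 − 8·2
1 = −8·495 + 233·17
1 = 233·1502 − 707·495
1 = −707·5001 + 2354·1502
1502⁻¹ ≡ 2354 (mod 5001), so k ≡ 2354·2534 ≡ 3844 (mod 5001).
x = 1229 + 1502·3844 = 5774917.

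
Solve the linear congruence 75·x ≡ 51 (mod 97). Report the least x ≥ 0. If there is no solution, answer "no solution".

First find gcd(75, 97):
97 = 1×75 + 22
75 = 3×22 + 9
22 = 2×9 + 4
9 = 2×4 + 1
4 = 4×1 + 0
gcd = 1, so a unique solution mod 97 exists.
Back-substitute for the Bézout coefficients:
1 = 9 − 2·4
1 = −2·22 + 5·9
1 = 5·75 − 17·22
1 = −17·97 + 22·75
So 75·(22) ≡ 1 (mod 97), giving 75⁻¹ ≡ 22.
x ≡ 75⁻¹·51 ≡ 22·51 ≡ 55 (mod 97).

55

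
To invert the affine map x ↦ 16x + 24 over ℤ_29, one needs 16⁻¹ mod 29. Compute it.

Run Euclid on (29, 16):
29 = 1*16 + 13
16 = 1*13 + 3
13 = 4*3 + 1
3 = 3*1 + 0
Since gcd(16, 29) = 1, back-substitute to write 1 as a combination:
1 = 13 − 4·3
1 = −4·16 + 5·13
1 = 5·29 − 9·16
So 16·(-9) ≡ 1 (mod 29), and -9 ≡ 20 (mod 29).

20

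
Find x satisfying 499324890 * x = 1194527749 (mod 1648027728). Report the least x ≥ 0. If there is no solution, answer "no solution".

no solution

gcd(499324890, 1648027728):
1648027728 = 3×499324890 + 150053058
499324890 = 3×150053058 + 49165716
150053058 = 3×49165716 + 2555910
49165716 = 19×2555910 + 603426
2555910 = 4×603426 + 142206
603426 = 4×142206 + 34602
142206 = 4×34602 + 3798
34602 = 9×3798 + 420
3798 = 9×420 + 18
420 = 23×18 + 6
18 = 3×6 + 0
gcd = 6, but 6 ∤ 1194527749, so the congruence has no solution.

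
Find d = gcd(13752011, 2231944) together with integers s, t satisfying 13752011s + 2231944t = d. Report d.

Euclidean algorithm:
13752011 = 6·2231944 + 360347
2231944 = 6·360347 + 69862
360347 = 5·69862 + 11037
69862 = 6·11037 + 3640
11037 = 3·3640 + 117
3640 = 31·117 + 13
117 = 9·13 + 0
gcd(13752011, 2231944) = 13.
Express as a combination:
13 = 3640 − 31·117
13 = −31·11037 + 94·3640
13 = 94·69862 − 595·11037
13 = −595·360347 + 3069·69862
13 = 3069·2231944 − 19009·360347
13 = −19009·13752011 + 117123·2231944
So 13 = (-19009)·13752011 + (117123)·2231944.

13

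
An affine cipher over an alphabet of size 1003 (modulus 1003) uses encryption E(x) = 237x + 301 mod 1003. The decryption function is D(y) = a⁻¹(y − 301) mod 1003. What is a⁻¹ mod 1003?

Extended Euclidean algorithm:
1003 = 4×237 + 55
237 = 4×55 + 17
55 = 3×17 + 4
17 = 4×4 + 1
4 = 4×1 + 0
gcd = 1, so the inverse exists. Back-substitute:
1 = 17 − 4·4
1 = −4·55 + 13·17
1 = 13·237 − 56·55
1 = −56·1003 + 237·237
So 237·237 ≡ 1 (mod 1003).

237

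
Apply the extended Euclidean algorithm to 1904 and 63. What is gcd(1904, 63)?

7

Repeated division:
1904 = 30*63 + 14
63 = 4*14 + 7
14 = 2*7 + 0
gcd(1904, 63) = 7.
Working backward:
7 = 63 − 4·14
7 = −4·1904 + 121·63
So 7 = (-4)·1904 + (121)·63.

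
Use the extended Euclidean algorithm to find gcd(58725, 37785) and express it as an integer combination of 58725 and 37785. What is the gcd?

15

Euclidean algorithm:
58725 = 1·37785 + 20940
37785 = 1·20940 + 16845
20940 = 1·16845 + 4095
16845 = 4·4095 + 465
4095 = 8·465 + 375
465 = 1·375 + 90
375 = 4·90 + 15
90 = 6·15 + 0
gcd(58725, 37785) = 15.
Express as a combination:
15 = 375 − 4·90
15 = −4·465 + 5·375
15 = 5·4095 − 44·465
15 = −44·16845 + 181·4095
15 = 181·20940 − 225·16845
15 = −225·37785 + 406·20940
15 = 406·58725 − 631·37785
So 15 = (406)·58725 + (-631)·37785.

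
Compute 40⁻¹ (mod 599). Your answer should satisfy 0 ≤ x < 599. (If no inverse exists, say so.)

15

Extended Euclidean algorithm:
599 = 14×40 + 39
40 = 1×39 + 1
39 = 39×1 + 0
The gcd is 1. Working backward:
1 = 40 − 39
1 = −599 + 15·40
So 40·15 ≡ 1 (mod 599).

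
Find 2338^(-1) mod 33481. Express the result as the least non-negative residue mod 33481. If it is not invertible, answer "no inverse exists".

Euclidean algorithm on 33481, 2338:
33481 = 14×2338 + 749
2338 = 3×749 + 91
749 = 8×91 + 21
91 = 4×21 + 7
21 = 3×7 + 0
Since gcd = 7 > 1, 2338 is not a unit mod 33481.

no inverse exists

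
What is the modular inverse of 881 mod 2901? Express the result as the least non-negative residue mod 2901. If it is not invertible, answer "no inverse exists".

461

Run Euclid on (2901, 881):
2901 = 3×881 + 258
881 = 3×258 + 107
258 = 2×107 + 44
107 = 2×44 + 19
44 = 2×19 + 6
19 = 3×6 + 1
6 = 6×1 + 0
gcd = 1, so the inverse exists. Back-substitute:
1 = 19 − 3·6
1 = −3·44 + 7·19
1 = 7·107 − 17·44
1 = −17·258 + 41·107
1 = 41·881 − 140·258
1 = −140·2901 + 461·881
So 881·461 ≡ 1 (mod 2901).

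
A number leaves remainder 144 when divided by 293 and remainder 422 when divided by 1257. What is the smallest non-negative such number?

260621

Write x = 144 + 293·k. Then 293·k ≡ 422 − 144 ≡ 278 (mod 1257).
Need 293⁻¹ mod 1257. Extended Euclid on (1257, 293):
1257 = 4*293 + 85
293 = 3*85 + 38
85 = 2*38 + 9
38 = 4*9 + 2
9 = 4*2 + 1
2 = 2*1 + 0
Back-substitute:
1 = 9 − 4·2
1 = −4·38 + 17·9
1 = 17·85 − 38·38
1 = −38·293 + 131·85
1 = 131·1257 − 562·293
293⁻¹ ≡ 695 (mod 1257), so k ≡ 695·278 ≡ 889 (mod 1257).
x = 144 + 293·889 = 260621.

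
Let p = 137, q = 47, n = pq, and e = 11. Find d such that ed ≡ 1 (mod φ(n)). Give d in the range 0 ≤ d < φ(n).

φ(n) = (p−1)(q−1) = 136·46 = 6256.
Need d with 11·d ≡ 1 (mod 6256). Apply the extended Euclidean algorithm:
6256 = 568×11 + 8
11 = 1×8 + 3
8 = 2×3 + 2
3 = 1×2 + 1
2 = 2×1 + 0
Back-substitute:
1 = 3 − 2
1 = −8 + 3·3
1 = 3·11 − 4·8
1 = −4·6256 + 2275·11
So 11·2275 ≡ 1 (mod 6256), hence d = 2275.

2275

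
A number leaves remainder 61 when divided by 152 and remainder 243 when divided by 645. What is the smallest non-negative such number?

68613

Write x = 61 + 152·k. Then 152·k ≡ 243 − 61 ≡ 182 (mod 645).
Need 152⁻¹ mod 645. Extended Euclid on (645, 152):
645 = 4×152 + 37
152 = 4×37 + 4
37 = 9×4 + 1
4 = 4×1 + 0
Back-substitute:
1 = 37 − 9·4
1 = −9·152 + 37·37
1 = 37·645 − 157·152
152⁻¹ ≡ 488 (mod 645), so k ≡ 488·182 ≡ 451 (mod 645).
x = 61 + 152·451 = 68613.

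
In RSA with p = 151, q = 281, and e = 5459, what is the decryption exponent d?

φ(n) = (p−1)(q−1) = 150·280 = 42000.
Need d with 5459·d ≡ 1 (mod 42000). Apply the extended Euclidean algorithm:
42000 = 7×5459 + 3787
5459 = 1×3787 + 1672
3787 = 2×1672 + 443
1672 = 3×443 + 343
443 = 1×343 + 100
343 = 3×100 + 43
100 = 2×43 + 14
43 = 3×14 + 1
14 = 14×1 + 0
Back-substitute:
1 = 43 − 3·14
1 = −3·100 + 7·43
1 = 7·343 − 24·100
1 = −24·443 + 31·343
1 = 31·1672 − 117·443
1 = −117·3787 + 265·1672
1 = 265·5459 − 382·3787
1 = −382·42000 + 2939·5459
So 5459·2939 ≡ 1 (mod 42000), hence d = 2939.

2939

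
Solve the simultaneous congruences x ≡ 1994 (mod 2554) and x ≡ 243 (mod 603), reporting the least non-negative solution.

Write x = 1994 + 2554·k. Then 2554·k ≡ 243 − 1994 ≡ 58 (mod 603).
Need 2554⁻¹ mod 603. Extended Euclid on (603, 142):
603 = 4×142 + 35
142 = 4×35 + 2
35 = 17×2 + 1
2 = 2×1 + 0
Back-substitute:
1 = 35 − 17·2
1 = −17·142 + 69·35
1 = 69·603 − 293·142
2554⁻¹ ≡ 310 (mod 603), so k ≡ 310·58 ≡ 493 (mod 603).
x = 1994 + 2554·493 = 1261116.

1261116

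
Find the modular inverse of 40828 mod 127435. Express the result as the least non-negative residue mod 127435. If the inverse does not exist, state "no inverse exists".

gcd(127435, 40828) by repeated division:
127435 = 3×40828 + 4951
40828 = 8×4951 + 1220
4951 = 4×1220 + 71
1220 = 17×71 + 13
71 = 5×13 + 6
13 = 2×6 + 1
6 = 6×1 + 0
The gcd is 1. Working backward:
1 = 13 − 2·6
1 = −2·71 + 11·13
1 = 11·1220 − 189·71
1 = −189·4951 + 767·1220
1 = 767·40828 − 6325·4951
1 = −6325·127435 + 19742·40828
So 40828·19742 ≡ 1 (mod 127435).

19742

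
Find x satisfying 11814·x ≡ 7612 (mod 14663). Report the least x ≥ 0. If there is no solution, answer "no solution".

512

First find gcd(11814, 14663):
14663 = 1*11814 + 2849
11814 = 4*2849 + 418
2849 = 6*418 + 341
418 = 1*341 + 77
341 = 4*77 + 33
77 = 2*33 + 11
33 = 3*11 + 0
gcd = 11 and 11 | 7612, so solutions exist. Divide through by 11: 1074x ≡ 692 (mod 1333).
Now find 1074⁻¹ mod 1333:
1333 = 1*1074 + 259
1074 = 4*259 + 38
259 = 6*38 + 31
38 = 1*31 + 7
31 = 4*7 + 3
7 = 2*3 + 1
3 = 3*1 + 0
Back-substitute:
1 = 7 − 2·3
1 = −2·31 + 9·7
1 = 9·38 − 11·31
1 = −11·259 + 75·38
1 = 75·1074 − 311·259
1 = −311·1333 + 386·1074
So 1074⁻¹ ≡ 386 (mod 1333).
Then x ≡ 386·692 ≡ 512 (mod 1333); the smallest non-negative solution is x = 512.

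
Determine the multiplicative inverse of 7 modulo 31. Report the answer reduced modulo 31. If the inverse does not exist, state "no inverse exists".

9

Apply the Euclidean algorithm to 31 and 7:
31 = 4×7 + 3
7 = 2×3 + 1
3 = 3×1 + 0
The gcd is 1. Working backward:
1 = 7 − 2·3
1 = −2·31 + 9·7
So 7·9 ≡ 1 (mod 31).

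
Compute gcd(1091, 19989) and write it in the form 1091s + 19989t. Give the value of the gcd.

1

Euclidean algorithm:
19989 = 18×1091 + 351
1091 = 3×351 + 38
351 = 9×38 + 9
38 = 4×9 + 2
9 = 4×2 + 1
2 = 2×1 + 0
gcd(1091, 19989) = 1.
Working backward:
1 = 9 − 4·2
1 = −4·38 + 17·9
1 = 17·351 − 157·38
1 = −157·1091 + 488·351
1 = 488·19989 − 8941·1091
So 1 = (488)·19989 + (-8941)·1091.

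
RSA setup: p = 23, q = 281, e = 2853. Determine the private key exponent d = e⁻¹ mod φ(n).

φ(n) = (p−1)(q−1) = 22·280 = 6160.
Need d with 2853·d ≡ 1 (mod 6160). Apply the extended Euclidean algorithm:
6160 = 2×2853 + 454
2853 = 6×454 + 129
454 = 3×129 + 67
129 = 1×67 + 62
67 = 1×62 + 5
62 = 12×5 + 2
5 = 2×2 + 1
2 = 2×1 + 0
Back-substitute:
1 = 5 − 2·2
1 = −2·62 + 25·5
1 = 25·67 − 27·62
1 = −27·129 + 52·67
1 = 52·454 − 183·129
1 = −183·2853 + 1150·454
1 = 1150·6160 − 2483·2853
So 2853·(-2483) ≡ 1 (mod 6160), hence d ≡ -2483 ≡ 3677 (mod 6160).

3677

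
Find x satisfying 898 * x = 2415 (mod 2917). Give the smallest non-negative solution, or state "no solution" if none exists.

857

First find gcd(898, 2917):
2917 = 3·898 + 223
898 = 4·223 + 6
223 = 37·6 + 1
6 = 6·1 + 0
gcd = 1, so a unique solution mod 2917 exists.
Back-substitute for the Bézout coefficients:
1 = 223 − 37·6
1 = −37·898 + 149·223
1 = 149·2917 − 484·898
So 898·(-484) ≡ 1 (mod 2917), giving 898⁻¹ ≡ 2433.
x ≡ 898⁻¹·2415 ≡ 2433·2415 ≡ 857 (mod 2917).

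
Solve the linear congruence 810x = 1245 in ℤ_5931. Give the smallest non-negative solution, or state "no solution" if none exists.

no solution

gcd(810, 5931):
5931 = 7×810 + 261
810 = 3×261 + 27
261 = 9×27 + 18
27 = 1×18 + 9
18 = 2×9 + 0
gcd = 9, but 9 ∤ 1245, so the congruence has no solution.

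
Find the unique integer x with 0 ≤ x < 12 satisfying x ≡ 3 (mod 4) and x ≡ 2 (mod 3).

11

Write x = 3 + 4·k. Then 4·k ≡ 2 − 3 ≡ 2 (mod 3).
Need 4⁻¹ mod 3. Extended Euclid on (3, 1):
3 = 3·1 + 0
4⁻¹ ≡ 1 (mod 3), so k ≡ 1·2 ≡ 2 (mod 3).
x = 3 + 4·2 = 11.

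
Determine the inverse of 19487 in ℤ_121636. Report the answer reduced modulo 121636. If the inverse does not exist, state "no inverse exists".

Apply the Euclidean algorithm to 121636 and 19487:
121636 = 6×19487 + 4714
19487 = 4×4714 + 631
4714 = 7×631 + 297
631 = 2×297 + 37
297 = 8×37 + 1
37 = 37×1 + 0
gcd = 1, so the inverse exists. Back-substitute:
1 = 297 − 8·37
1 = −8·631 + 17·297
1 = 17·4714 − 127·631
1 = −127·19487 + 525·4714
1 = 525·121636 − 3277·19487
Thus 19487·(-3277) ≡ 1 (mod 121636); reducing, -3277 mod 121636 = 118359.

118359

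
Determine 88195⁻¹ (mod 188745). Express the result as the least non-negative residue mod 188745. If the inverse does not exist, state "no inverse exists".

Compute gcd(88195, 188745):
188745 = 2·88195 + 12355
88195 = 7·12355 + 1710
12355 = 7·1710 + 385
1710 = 4·385 + 170
385 = 2·170 + 45
170 = 3·45 + 35
45 = 1·35 + 10
35 = 3·10 + 5
10 = 2·5 + 0
The gcd is 5, not 1, hence no inverse exists.

no inverse exists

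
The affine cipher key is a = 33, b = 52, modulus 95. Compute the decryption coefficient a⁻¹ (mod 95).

72

Run Euclid on (95, 33):
95 = 2·33 + 29
33 = 1·29 + 4
29 = 7·4 + 1
4 = 4·1 + 0
Since gcd(33, 95) = 1, back-substitute to write 1 as a combination:
1 = 29 − 7·4
1 = −7·33 + 8·29
1 = 8·95 − 23·33
Thus 33·(-23) ≡ 1 (mod 95); reducing, -23 mod 95 = 72.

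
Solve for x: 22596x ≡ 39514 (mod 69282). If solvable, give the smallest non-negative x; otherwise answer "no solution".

gcd(22596, 69282):
69282 = 3*22596 + 1494
22596 = 15*1494 + 186
1494 = 8*186 + 6
186 = 31*6 + 0
gcd = 6, but 6 ∤ 39514, so the congruence has no solution.

no solution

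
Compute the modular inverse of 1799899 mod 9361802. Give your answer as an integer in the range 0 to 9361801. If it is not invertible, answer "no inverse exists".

Run Euclid on (9361802, 1799899):
9361802 = 5·1799899 + 362307
1799899 = 4·362307 + 350671
362307 = 1·350671 + 11636
350671 = 30·11636 + 1591
11636 = 7·1591 + 499
1591 = 3·499 + 94
499 = 5·94 + 29
94 = 3·29 + 7
29 = 4·7 + 1
7 = 7·1 + 0
The gcd is 1. Working backward:
1 = 29 − 4·7
1 = −4·94 + 13·29
1 = 13·499 − 69·94
1 = −69·1591 + 220·499
1 = 220·11636 − 1609·1591
1 = −1609·350671 + 48490·11636
1 = 48490·362307 − 50099·350671
1 = −50099·1799899 + 248886·362307
1 = 248886·9361802 − 1294529·1799899
Thus 1799899·(-1294529) ≡ 1 (mod 9361802); reducing, -1294529 mod 9361802 = 8067273.

8067273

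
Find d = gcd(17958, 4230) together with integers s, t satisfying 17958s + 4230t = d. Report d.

6

Euclidean algorithm:
17958 = 4·4230 + 1038
4230 = 4·1038 + 78
1038 = 13·78 + 24
78 = 3·24 + 6
24 = 4·6 + 0
gcd(17958, 4230) = 6.
Back-substituting:
6 = 78 − 3·24
6 = −3·1038 + 40·78
6 = 40·4230 − 163·1038
6 = −163·17958 + 692·4230
So 6 = (-163)·17958 + (692)·4230.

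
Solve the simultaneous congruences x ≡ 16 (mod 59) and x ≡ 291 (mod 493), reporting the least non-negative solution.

Write x = 16 + 59·k. Then 59·k ≡ 291 − 16 ≡ 275 (mod 493).
Need 59⁻¹ mod 493. Extended Euclid on (493, 59):
493 = 8·59 + 21
59 = 2·21 + 17
21 = 1·17 + 4
17 = 4·4 + 1
4 = 4·1 + 0
Back-substitute:
1 = 17 − 4·4
1 = −4·21 + 5·17
1 = 5·59 − 14·21
1 = −14·493 + 117·59
59⁻¹ ≡ 117 (mod 493), so k ≡ 117·275 ≡ 130 (mod 493).
x = 16 + 59·130 = 7686.

7686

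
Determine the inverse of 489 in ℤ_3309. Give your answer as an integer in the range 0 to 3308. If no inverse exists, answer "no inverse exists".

no inverse exists

Euclidean algorithm on 3309, 489:
3309 = 6·489 + 375
489 = 1·375 + 114
375 = 3·114 + 33
114 = 3·33 + 15
33 = 2·15 + 3
15 = 5·3 + 0
The gcd is 3, not 1, hence no inverse exists.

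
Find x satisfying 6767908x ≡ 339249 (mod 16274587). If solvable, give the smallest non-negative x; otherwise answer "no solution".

no solution

gcd(6767908, 16274587):
16274587 = 2×6767908 + 2738771
6767908 = 2×2738771 + 1290366
2738771 = 2×1290366 + 158039
1290366 = 8×158039 + 26054
158039 = 6×26054 + 1715
26054 = 15×1715 + 329
1715 = 5×329 + 70
329 = 4×70 + 49
70 = 1×49 + 21
49 = 2×21 + 7
21 = 3×7 + 0
gcd = 7, but 7 ∤ 339249, so the congruence has no solution.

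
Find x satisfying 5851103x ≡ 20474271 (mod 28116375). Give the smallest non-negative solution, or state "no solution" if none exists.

First find gcd(5851103, 28116375):
28116375 = 4×5851103 + 4711963
5851103 = 1×4711963 + 1139140
4711963 = 4×1139140 + 155403
1139140 = 7×155403 + 51319
155403 = 3×51319 + 1446
51319 = 35×1446 + 709
1446 = 2×709 + 28
709 = 25×28 + 9
28 = 3×9 + 1
9 = 9×1 + 0
gcd = 1, so a unique solution mod 28116375 exists.
Back-substitute for the Bézout coefficients:
1 = 28 − 3·9
1 = −3·709 + 76·28
1 = 76·1446 − 155·709
1 = −155·51319 + 5501·1446
1 = 5501·155403 − 16658·51319
1 = −16658·1139140 + 122107·155403
1 = 122107·4711963 − 505086·1139140
1 = −505086·5851103 + 627193·4711963
1 = 627193·28116375 − 3013858·5851103
So 5851103·(-3013858) ≡ 1 (mod 28116375), giving 5851103⁻¹ ≡ 25102517.
x ≡ 5851103⁻¹·20474271 ≡ 25102517·20474271 ≡ 12902982 (mod 28116375).

12902982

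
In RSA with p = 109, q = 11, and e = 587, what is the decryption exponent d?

563

φ(n) = (p−1)(q−1) = 108·10 = 1080.
Need d with 587·d ≡ 1 (mod 1080). Apply the extended Euclidean algorithm:
1080 = 1*587 + 493
587 = 1*493 + 94
493 = 5*94 + 23
94 = 4*23 + 2
23 = 11*2 + 1
2 = 2*1 + 0
Back-substitute:
1 = 23 − 11·2
1 = −11·94 + 45·23
1 = 45·493 − 236·94
1 = −236·587 + 281·493
1 = 281·1080 − 517·587
So 587·(-517) ≡ 1 (mod 1080), hence d ≡ -517 ≡ 563 (mod 1080).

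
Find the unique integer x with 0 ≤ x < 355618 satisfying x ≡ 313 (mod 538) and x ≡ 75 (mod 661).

171935

Write x = 313 + 538·k. Then 538·k ≡ 75 − 313 ≡ 423 (mod 661).
Need 538⁻¹ mod 661. Extended Euclid on (661, 538):
661 = 1×538 + 123
538 = 4×123 + 46
123 = 2×46 + 31
46 = 1×31 + 15
31 = 2×15 + 1
15 = 15×1 + 0
Back-substitute:
1 = 31 − 2·15
1 = −2·46 + 3·31
1 = 3·123 − 8·46
1 = −8·538 + 35·123
1 = 35·661 − 43·538
538⁻¹ ≡ 618 (mod 661), so k ≡ 618·423 ≡ 319 (mod 661).
x = 313 + 538·319 = 171935.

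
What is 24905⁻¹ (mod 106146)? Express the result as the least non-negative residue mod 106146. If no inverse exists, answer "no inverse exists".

6197

gcd(106146, 24905) by repeated division:
106146 = 4·24905 + 6526
24905 = 3·6526 + 5327
6526 = 1·5327 + 1199
5327 = 4·1199 + 531
1199 = 2·531 + 137
531 = 3·137 + 120
137 = 1·120 + 17
120 = 7·17 + 1
17 = 17·1 + 0
Since gcd(24905, 106146) = 1, back-substitute to write 1 as a combination:
1 = 120 − 7·17
1 = −7·137 + 8·120
1 = 8·531 − 31·137
1 = −31·1199 + 70·531
1 = 70·5327 − 311·1199
1 = −311·6526 + 381·5327
1 = 381·24905 − 1454·6526
1 = −1454·106146 + 6197·24905
So 24905·6197 ≡ 1 (mod 106146).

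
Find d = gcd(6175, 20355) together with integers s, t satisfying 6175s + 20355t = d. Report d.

5

Repeated division:
20355 = 3·6175 + 1830
6175 = 3·1830 + 685
1830 = 2·685 + 460
685 = 1·460 + 225
460 = 2·225 + 10
225 = 22·10 + 5
10 = 2·5 + 0
gcd(6175, 20355) = 5.
Working backward:
5 = 225 − 22·10
5 = −22·460 + 45·225
5 = 45·685 − 67·460
5 = −67·1830 + 179·685
5 = 179·6175 − 604·1830
5 = −604·20355 + 1991·6175
So 5 = (-604)·20355 + (1991)·6175.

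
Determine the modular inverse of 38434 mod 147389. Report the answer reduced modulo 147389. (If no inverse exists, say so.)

no inverse exists

Euclidean algorithm on 147389, 38434:
147389 = 3×38434 + 32087
38434 = 1×32087 + 6347
32087 = 5×6347 + 352
6347 = 18×352 + 11
352 = 32×11 + 0
The gcd is 11, not 1, hence no inverse exists.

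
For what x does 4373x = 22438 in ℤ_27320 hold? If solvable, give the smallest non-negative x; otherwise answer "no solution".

First find gcd(4373, 27320):
27320 = 6·4373 + 1082
4373 = 4·1082 + 45
1082 = 24·45 + 2
45 = 22·2 + 1
2 = 2·1 + 0
gcd = 1, so a unique solution mod 27320 exists.
Back-substitute for the Bézout coefficients:
1 = 45 − 22·2
1 = −22·1082 + 529·45
1 = 529·4373 − 2138·1082
1 = −2138·27320 + 13357·4373
So 4373·(13357) ≡ 1 (mod 27320), giving 4373⁻¹ ≡ 13357.
x ≡ 4373⁻¹·22438 ≡ 13357·22438 ≡ 3966 (mod 27320).

3966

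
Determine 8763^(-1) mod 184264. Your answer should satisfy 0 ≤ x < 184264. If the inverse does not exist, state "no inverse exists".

156739

gcd(184264, 8763) by repeated division:
184264 = 21*8763 + 241
8763 = 36*241 + 87
241 = 2*87 + 67
87 = 1*67 + 20
67 = 3*20 + 7
20 = 2*7 + 6
7 = 1*6 + 1
6 = 6*1 + 0
gcd = 1, so the inverse exists. Back-substitute:
1 = 7 − 6
1 = −20 + 3·7
1 = 3·67 − 10·20
1 = −10·87 + 13·67
1 = 13·241 − 36·87
1 = −36·8763 + 1309·241
1 = 1309·184264 − 27525·8763
Hence 8763⁻¹ ≡ -27525 ≡ 156739 (mod 184264).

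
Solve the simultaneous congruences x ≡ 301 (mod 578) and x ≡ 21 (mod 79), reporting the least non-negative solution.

Write x = 301 + 578·k. Then 578·k ≡ 21 − 301 ≡ 36 (mod 79).
Need 578⁻¹ mod 79. Extended Euclid on (79, 25):
79 = 3·25 + 4
25 = 6·4 + 1
4 = 4·1 + 0
Back-substitute:
1 = 25 − 6·4
1 = −6·79 + 19·25
578⁻¹ ≡ 19 (mod 79), so k ≡ 19·36 ≡ 52 (mod 79).
x = 301 + 578·52 = 30357.

30357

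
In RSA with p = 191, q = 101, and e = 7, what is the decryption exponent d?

8143

φ(n) = (p−1)(q−1) = 190·100 = 19000.
Need d with 7·d ≡ 1 (mod 19000). Apply the extended Euclidean algorithm:
19000 = 2714×7 + 2
7 = 3×2 + 1
2 = 2×1 + 0
Back-substitute:
1 = 7 − 3·2
1 = −3·19000 + 8143·7
So 7·8143 ≡ 1 (mod 19000), hence d = 8143.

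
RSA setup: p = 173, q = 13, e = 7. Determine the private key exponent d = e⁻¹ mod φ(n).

φ(n) = (p−1)(q−1) = 172·12 = 2064.
Need d with 7·d ≡ 1 (mod 2064). Apply the extended Euclidean algorithm:
2064 = 294*7 + 6
7 = 1*6 + 1
6 = 6*1 + 0
Back-substitute:
1 = 7 − 6
1 = −2064 + 295·7
So 7·295 ≡ 1 (mod 2064), hence d = 295.

295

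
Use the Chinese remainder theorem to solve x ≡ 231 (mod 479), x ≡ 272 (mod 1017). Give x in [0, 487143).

Write x = 231 + 479·k. Then 479·k ≡ 272 − 231 ≡ 41 (mod 1017).
Need 479⁻¹ mod 1017. Extended Euclid on (1017, 479):
1017 = 2*479 + 59
479 = 8*59 + 7
59 = 8*7 + 3
7 = 2*3 + 1
3 = 3*1 + 0
Back-substitute:
1 = 7 − 2·3
1 = −2·59 + 17·7
1 = 17·479 − 138·59
1 = −138·1017 + 293·479
479⁻¹ ≡ 293 (mod 1017), so k ≡ 293·41 ≡ 826 (mod 1017).
x = 231 + 479·826 = 395885.

395885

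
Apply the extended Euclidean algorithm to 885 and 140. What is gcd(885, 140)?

Apply Euclid's algorithm to 885 and 140:
885 = 6·140 + 45
140 = 3·45 + 5
45 = 9·5 + 0
gcd(885, 140) = 5.
Working backward:
5 = 140 − 3·45
5 = −3·885 + 19·140
So 5 = (-3)·885 + (19)·140.

5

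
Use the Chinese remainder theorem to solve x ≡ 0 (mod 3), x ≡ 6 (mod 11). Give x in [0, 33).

6

Write x = 0 + 3·k. Then 3·k ≡ 6 − 0 ≡ 6 (mod 11).
Need 3⁻¹ mod 11. Extended Euclid on (11, 3):
11 = 3·3 + 2
3 = 1·2 + 1
2 = 2·1 + 0
Back-substitute:
1 = 3 − 2
1 = −11 + 4·3
3⁻¹ ≡ 4 (mod 11), so k ≡ 4·6 ≡ 2 (mod 11).
x = 0 + 3·2 = 6.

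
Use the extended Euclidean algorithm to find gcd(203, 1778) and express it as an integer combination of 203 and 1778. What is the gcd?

Euclidean algorithm:
1778 = 8*203 + 154
203 = 1*154 + 49
154 = 3*49 + 7
49 = 7*7 + 0
gcd(203, 1778) = 7.
Working backward:
7 = 154 − 3·49
7 = −3·203 + 4·154
7 = 4·1778 − 35·203
So 7 = (4)·1778 + (-35)·203.

7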